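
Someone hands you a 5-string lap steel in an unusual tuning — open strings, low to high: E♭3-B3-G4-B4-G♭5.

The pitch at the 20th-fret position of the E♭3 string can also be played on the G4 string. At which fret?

4

E♭3 at fret 20 is E♭3 + 20 semitones = B4.
The open G4 string is 16 semitones above the open E♭3, so the same pitch on the G4 string lies at fret 20 − 16 = 4.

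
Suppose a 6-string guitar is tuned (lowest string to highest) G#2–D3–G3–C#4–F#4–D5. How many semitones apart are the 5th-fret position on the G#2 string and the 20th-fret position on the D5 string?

45 semitones

G#2 at fret 5 → C#3 (MIDI 49); D5 at fret 20 → A#6 (MIDI 94).
49 − 94 = -45, so the two pitches are 45 semitones apart, with A#6 the higher.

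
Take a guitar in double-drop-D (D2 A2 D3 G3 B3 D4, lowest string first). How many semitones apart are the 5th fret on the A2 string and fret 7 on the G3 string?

12 semitones

A2 at fret 5 → D3 (MIDI 50); G3 at fret 7 → D4 (MIDI 62).
50 − 62 = -12, so the two pitches are 12 semitones apart, with D4 the higher.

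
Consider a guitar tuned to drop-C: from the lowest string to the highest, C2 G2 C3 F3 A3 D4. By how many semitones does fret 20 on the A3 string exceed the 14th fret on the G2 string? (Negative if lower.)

A3 at fret 20 → F5 (MIDI 77); G2 at fret 14 → A3 (MIDI 57).
77 − 57 = 20, so the two pitches are 20 semitones apart.

20 semitones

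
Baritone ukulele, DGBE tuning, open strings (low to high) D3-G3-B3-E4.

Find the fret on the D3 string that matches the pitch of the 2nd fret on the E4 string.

Fret 2 on E4 is MIDI 64 + 2 = 66 (F♯4). On the D3 string (open MIDI 50), that pitch is 66 − 50 = fret 16.

16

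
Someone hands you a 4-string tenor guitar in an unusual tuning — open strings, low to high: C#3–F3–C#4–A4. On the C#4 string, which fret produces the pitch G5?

18

G5 is 18 semitones above the open C#4 (C#–D–D#–E–…–F–F#–G), so it sits at fret 18.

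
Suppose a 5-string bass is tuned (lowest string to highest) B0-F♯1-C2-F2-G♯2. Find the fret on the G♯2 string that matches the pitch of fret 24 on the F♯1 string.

F♯1 at fret 24 is F♯1 + 24 semitones = F♯3.
The open G♯2 string is 14 semitones above the open F♯1, so the same pitch on the G♯2 string lies at fret 24 − 14 = 10.

10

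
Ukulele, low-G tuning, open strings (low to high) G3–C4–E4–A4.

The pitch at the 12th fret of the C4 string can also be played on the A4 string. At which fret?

3

Fret 12 on C4 is MIDI 60 + 12 = 72 (C5). On the A4 string (open MIDI 69), that pitch is 72 − 69 = fret 3.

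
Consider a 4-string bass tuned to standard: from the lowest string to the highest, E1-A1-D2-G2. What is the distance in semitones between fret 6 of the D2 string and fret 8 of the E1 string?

D2 at fret 6 → G♯2 (MIDI 44); E1 at fret 8 → C2 (MIDI 36).
44 − 36 = 8, so the two pitches are 8 semitones apart, with G♯2 the higher.

8 semitones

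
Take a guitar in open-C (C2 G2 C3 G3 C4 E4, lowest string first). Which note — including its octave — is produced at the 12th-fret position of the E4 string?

The open E4 string plus 12 semitones: E–F–F#–G–…–D–D#–E.
The walk passes from B into C once, so the octave number goes from 4 to 5.

E5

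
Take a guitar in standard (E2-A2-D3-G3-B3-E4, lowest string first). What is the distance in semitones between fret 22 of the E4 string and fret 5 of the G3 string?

E4 at fret 22 → D6 (MIDI 86); G3 at fret 5 → C4 (MIDI 60).
86 − 60 = 26, so the two pitches are 26 semitones apart, with D6 the higher.

26 semitones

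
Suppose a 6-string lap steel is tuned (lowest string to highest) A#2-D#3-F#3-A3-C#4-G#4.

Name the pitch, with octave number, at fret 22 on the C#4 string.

B5

Each fret is one semitone, so C#4 + 22 = B5.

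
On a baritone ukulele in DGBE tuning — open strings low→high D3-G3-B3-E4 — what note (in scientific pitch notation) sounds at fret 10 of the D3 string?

C4

Each fret is one semitone, so D3 + 10 = C4.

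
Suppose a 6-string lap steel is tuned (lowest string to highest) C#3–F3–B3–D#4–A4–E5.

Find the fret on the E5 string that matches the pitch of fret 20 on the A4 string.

13

A4 at fret 20 is A4 + 20 semitones = F6.
The open E5 string is 7 semitones above the open A4, so the same pitch on the E5 string lies at fret 20 − 7 = 13.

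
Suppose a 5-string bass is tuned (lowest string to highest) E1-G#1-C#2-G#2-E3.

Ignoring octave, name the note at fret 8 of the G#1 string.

E

G#1 is MIDI 32. Adding 8 gives 40; 40 mod 12 = 4, i.e. E.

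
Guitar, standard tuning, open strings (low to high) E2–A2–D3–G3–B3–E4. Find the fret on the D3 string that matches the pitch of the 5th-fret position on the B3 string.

14

Fret 5 on B3 is MIDI 59 + 5 = 64 (E4). On the D3 string (open MIDI 50), that pitch is 64 − 50 = fret 14.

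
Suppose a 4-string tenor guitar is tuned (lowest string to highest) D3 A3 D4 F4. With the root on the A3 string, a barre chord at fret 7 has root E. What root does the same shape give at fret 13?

Moving from fret 7 to fret 13 shifts the root by 6 semitones.
E up 6 semitones is A#.

A#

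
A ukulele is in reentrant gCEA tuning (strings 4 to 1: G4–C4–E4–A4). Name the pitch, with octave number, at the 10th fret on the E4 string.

D5

Each fret is one semitone, so E4 + 10 = D5.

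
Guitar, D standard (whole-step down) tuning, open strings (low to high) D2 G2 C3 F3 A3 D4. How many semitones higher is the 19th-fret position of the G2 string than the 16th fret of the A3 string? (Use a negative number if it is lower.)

-11 semitones

G2 at fret 19 → D4 (MIDI 62); A3 at fret 16 → C#5 (MIDI 73).
62 − 73 = -11, so the two pitches are 11 semitones apart.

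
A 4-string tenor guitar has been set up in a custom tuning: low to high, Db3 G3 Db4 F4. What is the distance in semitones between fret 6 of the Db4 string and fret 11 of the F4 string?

9 semitones

Db4 at fret 6 → G4 (MIDI 67); F4 at fret 11 → E5 (MIDI 76).
67 − 76 = -9, so the two pitches are 9 semitones apart, with E5 the higher.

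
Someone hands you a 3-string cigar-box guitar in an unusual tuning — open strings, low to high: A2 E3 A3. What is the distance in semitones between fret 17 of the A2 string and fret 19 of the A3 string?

14 semitones

A2 at fret 17 → D4 (MIDI 62); A3 at fret 19 → E5 (MIDI 76).
62 − 76 = -14, so the two pitches are 14 semitones apart, with E5 the higher.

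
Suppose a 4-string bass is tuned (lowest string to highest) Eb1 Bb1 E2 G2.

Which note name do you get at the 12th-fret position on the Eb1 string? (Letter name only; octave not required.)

Eb

Eb1 is MIDI 27. Adding 12 gives 39; 39 mod 12 = 3, i.e. Eb.
(Equivalently spelled D#.)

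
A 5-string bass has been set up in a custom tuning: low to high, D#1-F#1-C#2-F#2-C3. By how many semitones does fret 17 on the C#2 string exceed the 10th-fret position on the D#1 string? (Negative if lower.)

C#2 at fret 17 → F#3 (MIDI 54); D#1 at fret 10 → C#2 (MIDI 37).
54 − 37 = 17, so the two pitches are 17 semitones apart.

17 semitones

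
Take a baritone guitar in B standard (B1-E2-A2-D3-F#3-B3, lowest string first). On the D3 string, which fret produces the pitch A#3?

8

A#3 is 8 semitones above the open D3 (D–D#–E–F–F#–G–G#–A–A#), so it sits at fret 8.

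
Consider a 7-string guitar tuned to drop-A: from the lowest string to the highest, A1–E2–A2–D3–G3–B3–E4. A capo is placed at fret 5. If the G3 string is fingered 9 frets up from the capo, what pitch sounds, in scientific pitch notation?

The capo raises the open G3 by 5 semitones to C4; fretting 9 more gives G3 + 5 + 9 = G3 + 14 semitones = A4.

A4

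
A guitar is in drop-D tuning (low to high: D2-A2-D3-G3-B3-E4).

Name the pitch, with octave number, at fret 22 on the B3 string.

The open B3 string plus 22 semitones: B–C–C#–D–…–G–G#–A.
The walk passes from B into C 2 times, so the octave number goes from 3 to 5.

A5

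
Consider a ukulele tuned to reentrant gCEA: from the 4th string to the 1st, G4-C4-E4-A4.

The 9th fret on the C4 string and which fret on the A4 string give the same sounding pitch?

0

C4 at fret 9 is C4 + 9 semitones = A4.
The open A4 string is 9 semitones above the open C4, so the same pitch on the A4 string lies at fret 9 − 9 = 0.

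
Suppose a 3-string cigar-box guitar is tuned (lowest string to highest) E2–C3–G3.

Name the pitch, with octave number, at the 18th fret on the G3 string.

G3 is MIDI 55. Adding 18 gives 73, which is D♭5.

D♭5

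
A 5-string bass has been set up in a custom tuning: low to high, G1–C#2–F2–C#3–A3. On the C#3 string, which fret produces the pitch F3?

F3 is 4 semitones above the open C#3 (C#–D–D#–E–F), so it sits at fret 4.

4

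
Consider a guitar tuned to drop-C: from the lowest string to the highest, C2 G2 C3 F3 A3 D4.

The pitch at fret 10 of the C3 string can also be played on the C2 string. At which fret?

22

C3 at fret 10 is C3 + 10 semitones = A♯3.
The open C2 string is 12 semitones below the open C3, so the same pitch on the C2 string lies at fret 10 + 12 = 22.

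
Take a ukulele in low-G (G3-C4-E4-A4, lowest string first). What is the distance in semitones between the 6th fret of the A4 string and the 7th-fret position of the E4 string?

A4 at fret 6 → D#5 (MIDI 75); E4 at fret 7 → B4 (MIDI 71).
75 − 71 = 4, so the two pitches are 4 semitones apart, with D#5 the higher.

4 semitones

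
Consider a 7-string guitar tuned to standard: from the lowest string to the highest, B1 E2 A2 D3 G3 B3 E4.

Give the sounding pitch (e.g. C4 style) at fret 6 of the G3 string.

The open G3 string plus 6 semitones: G–G#–A–A#–B–C–C#.
The walk passes from B into C once, so the octave number goes from 3 to 4.
(Equivalently spelled Db4.)

C#4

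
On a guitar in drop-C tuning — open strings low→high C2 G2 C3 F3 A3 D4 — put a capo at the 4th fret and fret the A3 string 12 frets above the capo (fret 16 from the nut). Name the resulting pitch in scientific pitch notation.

The capo raises the open A3 by 4 semitones to C#4; fretting 12 more gives A3 + 4 + 12 = A3 + 16 semitones = C#5.
(Also written Db.)

C#5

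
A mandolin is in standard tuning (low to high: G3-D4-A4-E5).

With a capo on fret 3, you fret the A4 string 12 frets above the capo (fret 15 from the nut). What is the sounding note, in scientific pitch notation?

C6

The capo raises the open A4 by 3 semitones to C5; fretting 12 more gives A4 + 3 + 12 = A4 + 15 semitones = C6.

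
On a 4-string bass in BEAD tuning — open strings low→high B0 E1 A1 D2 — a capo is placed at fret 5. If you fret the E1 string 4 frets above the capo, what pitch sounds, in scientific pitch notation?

C♯2

The capo raises the open E1 by 5 semitones to A1; fretting 4 more gives E1 + 5 + 4 = E1 + 9 semitones = C♯2.
(Also written D♭.)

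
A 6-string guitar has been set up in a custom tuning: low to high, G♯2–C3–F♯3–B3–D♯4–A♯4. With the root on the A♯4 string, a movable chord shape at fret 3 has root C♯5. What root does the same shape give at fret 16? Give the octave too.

Moving from fret 3 to fret 16 shifts the root by 13 semitones.
C♯5 up 13 semitones is D6.

D6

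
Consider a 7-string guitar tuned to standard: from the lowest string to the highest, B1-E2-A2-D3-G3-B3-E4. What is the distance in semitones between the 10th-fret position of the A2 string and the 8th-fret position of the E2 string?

7 semitones

A2 at fret 10 → G3 (MIDI 55); E2 at fret 8 → C3 (MIDI 48).
55 − 48 = 7, so the two pitches are 7 semitones apart, with G3 the higher.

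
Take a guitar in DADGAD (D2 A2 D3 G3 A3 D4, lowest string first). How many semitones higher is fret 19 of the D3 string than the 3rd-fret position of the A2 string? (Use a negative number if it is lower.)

21 semitones

D3 at fret 19 → A4 (MIDI 69); A2 at fret 3 → C3 (MIDI 48).
69 − 48 = 21, so the two pitches are 21 semitones apart.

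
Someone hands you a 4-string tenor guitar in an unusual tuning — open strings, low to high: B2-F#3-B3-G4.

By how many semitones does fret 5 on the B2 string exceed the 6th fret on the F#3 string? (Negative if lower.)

B2 at fret 5 → E3 (MIDI 52); F#3 at fret 6 → C4 (MIDI 60).
52 − 60 = -8, so the two pitches are 8 semitones apart.

-8 semitones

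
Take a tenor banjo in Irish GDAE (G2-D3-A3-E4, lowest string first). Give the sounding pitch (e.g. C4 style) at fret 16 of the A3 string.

A3 is MIDI 57. Adding 16 gives 73, which is C♯5.

C♯5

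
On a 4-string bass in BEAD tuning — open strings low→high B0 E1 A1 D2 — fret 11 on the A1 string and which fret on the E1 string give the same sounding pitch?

16

Fret 11 on A1 is MIDI 33 + 11 = 44 (G#2). On the E1 string (open MIDI 28), that pitch is 44 − 28 = fret 16.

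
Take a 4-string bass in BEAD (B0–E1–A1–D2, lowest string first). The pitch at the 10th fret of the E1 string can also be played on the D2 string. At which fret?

E1 at fret 10 is E1 + 10 semitones = D2.
The open D2 string is 10 semitones above the open E1, so the same pitch on the D2 string lies at fret 10 − 10 = 0.

0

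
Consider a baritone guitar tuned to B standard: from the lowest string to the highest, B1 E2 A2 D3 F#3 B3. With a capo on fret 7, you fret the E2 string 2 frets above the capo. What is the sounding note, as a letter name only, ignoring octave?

C#

The capo raises the open E2 by 7 semitones to B2; fretting 2 more gives E2 + 7 + 2 = E2 + 9 semitones, landing on C#.
(Also written Db.)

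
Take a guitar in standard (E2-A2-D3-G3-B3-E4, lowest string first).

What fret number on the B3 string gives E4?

5

E4 is 5 semitones above the open B3 (B–C–C#–D–D#–E), so it sits at fret 5.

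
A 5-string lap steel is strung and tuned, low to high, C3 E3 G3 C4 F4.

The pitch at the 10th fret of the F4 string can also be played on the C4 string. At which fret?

Fret 10 on F4 is MIDI 65 + 10 = 75 (D#5). On the C4 string (open MIDI 60), that pitch is 75 − 60 = fret 15.

15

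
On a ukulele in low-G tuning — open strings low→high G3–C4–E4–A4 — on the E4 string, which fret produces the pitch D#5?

11

D#5 is 11 semitones above the open E4 (E–F–F#–G–…–C#–D–D#), so it sits at fret 11.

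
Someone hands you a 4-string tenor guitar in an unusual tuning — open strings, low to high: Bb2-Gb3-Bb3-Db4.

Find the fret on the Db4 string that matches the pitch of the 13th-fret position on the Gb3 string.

6

Fret 13 on Gb3 is MIDI 54 + 13 = 67 (G4). On the Db4 string (open MIDI 61), that pitch is 67 − 61 = fret 6.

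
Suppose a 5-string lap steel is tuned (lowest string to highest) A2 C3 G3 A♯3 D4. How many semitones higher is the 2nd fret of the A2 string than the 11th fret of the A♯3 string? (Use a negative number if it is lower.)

A2 at fret 2 → B2 (MIDI 47); A♯3 at fret 11 → A4 (MIDI 69).
47 − 69 = -22, so the two pitches are 22 semitones apart.

-22 semitones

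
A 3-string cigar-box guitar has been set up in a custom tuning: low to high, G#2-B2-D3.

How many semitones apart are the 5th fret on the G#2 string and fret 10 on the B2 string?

G#2 at fret 5 → C#3 (MIDI 49); B2 at fret 10 → A3 (MIDI 57).
49 − 57 = -8, so the two pitches are 8 semitones apart, with A3 the higher.

8 semitones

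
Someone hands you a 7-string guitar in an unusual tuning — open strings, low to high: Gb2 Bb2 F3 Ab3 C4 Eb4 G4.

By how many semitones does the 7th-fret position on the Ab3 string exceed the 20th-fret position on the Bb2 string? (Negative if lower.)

Ab3 at fret 7 → Eb4 (MIDI 63); Bb2 at fret 20 → Gb4 (MIDI 66).
63 − 66 = -3, so the two pitches are 3 semitones apart.

-3 semitones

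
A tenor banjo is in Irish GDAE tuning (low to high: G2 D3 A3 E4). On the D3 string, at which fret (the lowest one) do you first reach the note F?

3

From D3, count semitones up the chromatic scale until reaching F: D–D#–E–F — 3 steps.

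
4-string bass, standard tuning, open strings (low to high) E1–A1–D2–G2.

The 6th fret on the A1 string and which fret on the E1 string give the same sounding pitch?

11

A1 at fret 6 is A1 + 6 semitones = D#2.
The open E1 string is 5 semitones below the open A1, so the same pitch on the E1 string lies at fret 6 + 5 = 11.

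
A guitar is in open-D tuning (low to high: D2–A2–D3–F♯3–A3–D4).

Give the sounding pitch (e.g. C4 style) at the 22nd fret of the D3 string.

C5

Each fret is one semitone, so D3 + 22 = C5.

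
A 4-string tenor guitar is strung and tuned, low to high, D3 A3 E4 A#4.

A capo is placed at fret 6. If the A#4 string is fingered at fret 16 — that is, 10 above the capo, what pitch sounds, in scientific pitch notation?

D6

The capo raises the open A#4 by 6 semitones to E5; fretting 10 more gives A#4 + 6 + 10 = A#4 + 16 semitones = D6.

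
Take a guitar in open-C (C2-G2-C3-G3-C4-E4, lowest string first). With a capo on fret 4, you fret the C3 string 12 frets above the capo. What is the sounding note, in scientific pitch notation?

E4

The capo raises the open C3 by 4 semitones to E3; fretting 12 more gives C3 + 4 + 12 = C3 + 16 semitones = E4.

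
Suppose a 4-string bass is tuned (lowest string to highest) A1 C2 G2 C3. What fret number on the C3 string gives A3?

A3 is 9 semitones above the open C3 (C–C#–D–D#–E–F–F#–G–G#–A), so it sits at fret 9.

9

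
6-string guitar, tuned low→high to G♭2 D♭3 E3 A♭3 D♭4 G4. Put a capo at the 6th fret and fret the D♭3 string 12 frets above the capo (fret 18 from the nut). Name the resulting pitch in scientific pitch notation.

G4

The capo raises the open D♭3 by 6 semitones to G3; fretting 12 more gives D♭3 + 6 + 12 = D♭3 + 18 semitones = G4.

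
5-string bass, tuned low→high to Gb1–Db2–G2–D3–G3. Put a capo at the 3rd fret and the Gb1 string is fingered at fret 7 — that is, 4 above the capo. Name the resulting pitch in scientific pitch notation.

Db2

The capo raises the open Gb1 by 3 semitones to A1; fretting 4 more gives Gb1 + 3 + 4 = Gb1 + 7 semitones = Db2.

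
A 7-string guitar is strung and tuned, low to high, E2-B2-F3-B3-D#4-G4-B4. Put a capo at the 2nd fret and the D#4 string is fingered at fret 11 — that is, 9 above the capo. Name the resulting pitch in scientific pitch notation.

The capo raises the open D#4 by 2 semitones to F4; fretting 9 more gives D#4 + 2 + 9 = D#4 + 11 semitones = D5.

D5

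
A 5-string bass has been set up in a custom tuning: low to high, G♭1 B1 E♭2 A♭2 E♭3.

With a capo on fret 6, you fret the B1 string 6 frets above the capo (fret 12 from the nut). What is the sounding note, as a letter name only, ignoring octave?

The capo raises the open B1 by 6 semitones to F2; fretting 6 more gives B1 + 6 + 6 = B1 + 12 semitones, landing on B.

B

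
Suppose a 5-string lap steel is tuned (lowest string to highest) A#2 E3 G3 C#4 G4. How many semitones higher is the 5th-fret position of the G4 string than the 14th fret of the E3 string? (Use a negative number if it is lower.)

6 semitones

G4 at fret 5 → C5 (MIDI 72); E3 at fret 14 → F#4 (MIDI 66).
72 − 66 = 6, so the two pitches are 6 semitones apart.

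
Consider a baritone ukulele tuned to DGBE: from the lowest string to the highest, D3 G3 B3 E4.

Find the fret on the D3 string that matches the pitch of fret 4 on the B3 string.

Fret 4 on B3 is MIDI 59 + 4 = 63 (D#4). On the D3 string (open MIDI 50), that pitch is 63 − 50 = fret 13.

13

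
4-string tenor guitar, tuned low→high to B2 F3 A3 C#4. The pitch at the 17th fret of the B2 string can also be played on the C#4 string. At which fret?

Fret 17 on B2 is MIDI 47 + 17 = 64 (E4). On the C#4 string (open MIDI 61), that pitch is 64 − 61 = fret 3.

3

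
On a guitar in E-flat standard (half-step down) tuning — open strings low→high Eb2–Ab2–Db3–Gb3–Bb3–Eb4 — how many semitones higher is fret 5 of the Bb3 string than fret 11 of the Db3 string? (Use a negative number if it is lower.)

Bb3 at fret 5 → Eb4 (MIDI 63); Db3 at fret 11 → C4 (MIDI 60).
63 − 60 = 3, so the two pitches are 3 semitones apart.

3 semitones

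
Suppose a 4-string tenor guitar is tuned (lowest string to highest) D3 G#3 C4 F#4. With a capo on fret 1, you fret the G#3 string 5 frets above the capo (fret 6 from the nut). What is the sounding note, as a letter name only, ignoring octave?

The capo raises the open G#3 by 1 semitone to A3; fretting 5 more gives G#3 + 1 + 5 = G#3 + 6 semitones, landing on D.

D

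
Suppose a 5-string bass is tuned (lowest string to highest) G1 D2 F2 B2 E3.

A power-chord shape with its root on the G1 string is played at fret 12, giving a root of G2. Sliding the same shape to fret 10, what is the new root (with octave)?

F2

Moving from fret 12 to fret 10 shifts the root by -2 semitones.
G2 down 2 semitones is F2.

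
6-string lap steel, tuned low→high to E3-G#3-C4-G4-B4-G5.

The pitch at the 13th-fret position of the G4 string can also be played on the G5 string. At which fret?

1

G4 at fret 13 is G4 + 13 semitones = G#5.
The open G5 string is 12 semitones above the open G4, so the same pitch on the G5 string lies at fret 13 − 12 = 1.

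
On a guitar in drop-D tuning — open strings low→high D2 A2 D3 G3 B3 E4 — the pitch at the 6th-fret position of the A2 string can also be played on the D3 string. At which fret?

Fret 6 on A2 is MIDI 45 + 6 = 51 (D#3). On the D3 string (open MIDI 50), that pitch is 51 − 50 = fret 1.

1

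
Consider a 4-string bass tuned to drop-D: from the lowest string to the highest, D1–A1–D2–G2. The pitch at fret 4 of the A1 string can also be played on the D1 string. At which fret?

A1 at fret 4 is A1 + 4 semitones = C#2.
The open D1 string is 7 semitones below the open A1, so the same pitch on the D1 string lies at fret 4 + 7 = 11.

11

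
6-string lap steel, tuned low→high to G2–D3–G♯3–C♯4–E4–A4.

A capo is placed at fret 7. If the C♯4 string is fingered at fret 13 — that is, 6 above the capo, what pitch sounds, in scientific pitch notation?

The capo raises the open C♯4 by 7 semitones to G♯4; fretting 6 more gives C♯4 + 7 + 6 = C♯4 + 13 semitones = D5.

D5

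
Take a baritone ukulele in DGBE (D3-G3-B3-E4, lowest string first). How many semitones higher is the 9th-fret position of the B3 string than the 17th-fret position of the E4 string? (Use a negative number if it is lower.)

B3 at fret 9 → G#4 (MIDI 68); E4 at fret 17 → A5 (MIDI 81).
68 − 81 = -13, so the two pitches are 13 semitones apart.

-13 semitones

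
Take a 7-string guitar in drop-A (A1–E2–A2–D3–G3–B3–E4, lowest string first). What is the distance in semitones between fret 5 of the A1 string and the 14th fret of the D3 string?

A1 at fret 5 → D2 (MIDI 38); D3 at fret 14 → E4 (MIDI 64).
38 − 64 = -26, so the two pitches are 26 semitones apart, with E4 the higher.

26 semitones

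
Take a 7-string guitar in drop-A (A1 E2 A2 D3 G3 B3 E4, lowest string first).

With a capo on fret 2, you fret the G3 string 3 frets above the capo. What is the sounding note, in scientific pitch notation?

The capo raises the open G3 by 2 semitones to A3; fretting 3 more gives G3 + 2 + 3 = G3 + 5 semitones = C4.

C4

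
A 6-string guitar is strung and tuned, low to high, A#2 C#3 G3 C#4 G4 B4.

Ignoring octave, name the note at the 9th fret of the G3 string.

G3 is MIDI 55. Adding 9 gives 64; 64 mod 12 = 4, i.e. E.

E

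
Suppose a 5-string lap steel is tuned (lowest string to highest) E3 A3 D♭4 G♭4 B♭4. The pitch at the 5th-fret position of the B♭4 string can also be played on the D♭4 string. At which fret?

14

B♭4 at fret 5 is B♭4 + 5 semitones = E♭5.
The open D♭4 string is 9 semitones below the open B♭4, so the same pitch on the D♭4 string lies at fret 5 + 9 = 14.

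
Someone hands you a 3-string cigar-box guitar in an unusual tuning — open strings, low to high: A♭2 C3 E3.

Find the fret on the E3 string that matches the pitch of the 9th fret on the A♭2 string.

1

A♭2 at fret 9 is A♭2 + 9 semitones = F3.
The open E3 string is 8 semitones above the open A♭2, so the same pitch on the E3 string lies at fret 9 − 8 = 1.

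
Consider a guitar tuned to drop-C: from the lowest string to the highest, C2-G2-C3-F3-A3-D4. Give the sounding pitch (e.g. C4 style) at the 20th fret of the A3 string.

A3 is MIDI 57. Adding 20 gives 77, which is F5.

F5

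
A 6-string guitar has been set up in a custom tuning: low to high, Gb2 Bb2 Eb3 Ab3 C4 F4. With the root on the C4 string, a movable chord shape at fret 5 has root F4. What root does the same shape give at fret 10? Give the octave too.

Bb4

Moving from fret 5 to fret 10 shifts the root by 5 semitones.
F4 up 5 semitones is Bb4.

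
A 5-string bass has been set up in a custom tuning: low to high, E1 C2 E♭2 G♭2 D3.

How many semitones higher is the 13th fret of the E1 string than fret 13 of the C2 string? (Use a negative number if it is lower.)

-8 semitones

E1 at fret 13 → F2 (MIDI 41); C2 at fret 13 → D♭3 (MIDI 49).
41 − 49 = -8, so the two pitches are 8 semitones apart.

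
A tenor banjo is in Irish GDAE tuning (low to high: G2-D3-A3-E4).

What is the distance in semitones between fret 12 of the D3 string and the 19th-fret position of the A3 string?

14 semitones

D3 at fret 12 → D4 (MIDI 62); A3 at fret 19 → E5 (MIDI 76).
62 − 76 = -14, so the two pitches are 14 semitones apart, with E5 the higher.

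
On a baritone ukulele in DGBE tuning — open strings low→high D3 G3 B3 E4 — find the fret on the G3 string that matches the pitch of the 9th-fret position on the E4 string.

18

E4 at fret 9 is E4 + 9 semitones = C#5.
The open G3 string is 9 semitones below the open E4, so the same pitch on the G3 string lies at fret 9 + 9 = 18.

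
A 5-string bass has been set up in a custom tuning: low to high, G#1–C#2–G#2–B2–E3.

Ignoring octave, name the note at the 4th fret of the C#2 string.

C#2 is MIDI 37. Adding 4 gives 41; 41 mod 12 = 5, i.e. F.

F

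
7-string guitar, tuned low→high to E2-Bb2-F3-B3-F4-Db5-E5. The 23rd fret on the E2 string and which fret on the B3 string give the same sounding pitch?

Fret 23 on E2 is MIDI 40 + 23 = 63 (Eb4). On the B3 string (open MIDI 59), that pitch is 63 − 59 = fret 4.

4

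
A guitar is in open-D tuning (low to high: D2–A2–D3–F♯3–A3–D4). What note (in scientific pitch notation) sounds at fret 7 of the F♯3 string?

C♯4

The open F♯3 string plus 7 semitones: F#–G–G#–A–A#–B–C–C#.
The walk passes from B into C once, so the octave number goes from 3 to 4.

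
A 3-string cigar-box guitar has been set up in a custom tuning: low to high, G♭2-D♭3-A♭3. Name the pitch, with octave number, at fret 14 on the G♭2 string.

A♭3

The open G♭2 string plus 14 semitones: Gb–G–Ab–A–…–Gb–G–Ab.
The walk passes from B into C once, so the octave number goes from 2 to 3.
(Equivalently spelled G♯3.)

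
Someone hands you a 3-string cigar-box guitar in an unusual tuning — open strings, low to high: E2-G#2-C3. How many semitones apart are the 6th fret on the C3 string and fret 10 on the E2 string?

4 semitones

C3 at fret 6 → F#3 (MIDI 54); E2 at fret 10 → D3 (MIDI 50).
54 − 50 = 4, so the two pitches are 4 semitones apart, with F#3 the higher.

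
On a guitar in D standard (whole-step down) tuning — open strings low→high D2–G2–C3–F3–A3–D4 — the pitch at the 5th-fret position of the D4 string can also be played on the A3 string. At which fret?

10

Fret 5 on D4 is MIDI 62 + 5 = 67 (G4). On the A3 string (open MIDI 57), that pitch is 67 − 57 = fret 10.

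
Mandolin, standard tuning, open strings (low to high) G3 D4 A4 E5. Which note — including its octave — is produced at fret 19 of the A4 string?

A4 is MIDI 69. Adding 19 gives 88, which is E6.

E6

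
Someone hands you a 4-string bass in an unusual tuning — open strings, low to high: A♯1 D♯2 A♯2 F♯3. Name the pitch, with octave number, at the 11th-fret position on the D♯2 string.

The open D♯2 string plus 11 semitones: D#–E–F–F#–…–C–C#–D.
The walk passes from B into C once, so the octave number goes from 2 to 3.

D3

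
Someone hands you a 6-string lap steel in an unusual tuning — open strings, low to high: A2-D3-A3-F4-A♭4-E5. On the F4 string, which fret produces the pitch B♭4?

B♭4 is 5 semitones above the open F4 (F–Gb–G–Ab–A–Bb), so it sits at fret 5.

5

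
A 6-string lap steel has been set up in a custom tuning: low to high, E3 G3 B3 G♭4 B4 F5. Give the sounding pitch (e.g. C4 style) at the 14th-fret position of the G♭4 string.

The open G♭4 string plus 14 semitones: Gb–G–Ab–A–…–Gb–G–Ab.
The walk passes from B into C once, so the octave number goes from 4 to 5.
(Equivalently spelled G♯5.)

A♭5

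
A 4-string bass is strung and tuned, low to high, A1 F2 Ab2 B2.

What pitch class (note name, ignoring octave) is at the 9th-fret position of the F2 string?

D

The open F2 string plus 9 semitones: F–Gb–G–Ab–A–Bb–B–C–Db–D.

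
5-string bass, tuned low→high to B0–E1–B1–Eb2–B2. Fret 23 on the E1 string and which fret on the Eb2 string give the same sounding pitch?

E1 at fret 23 is E1 + 23 semitones = Eb3.
The open Eb2 string is 11 semitones above the open E1, so the same pitch on the Eb2 string lies at fret 23 − 11 = 12.

12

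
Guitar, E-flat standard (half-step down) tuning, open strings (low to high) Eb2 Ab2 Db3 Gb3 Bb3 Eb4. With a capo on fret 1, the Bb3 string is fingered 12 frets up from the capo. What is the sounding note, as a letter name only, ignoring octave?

The capo raises the open Bb3 by 1 semitone to B3; fretting 12 more gives Bb3 + 1 + 12 = Bb3 + 13 semitones, landing on B.

B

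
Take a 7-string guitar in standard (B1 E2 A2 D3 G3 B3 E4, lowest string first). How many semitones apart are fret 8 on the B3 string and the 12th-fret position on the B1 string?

20 semitones

B3 at fret 8 → G4 (MIDI 67); B1 at fret 12 → B2 (MIDI 47).
67 − 47 = 20, so the two pitches are 20 semitones apart, with G4 the higher.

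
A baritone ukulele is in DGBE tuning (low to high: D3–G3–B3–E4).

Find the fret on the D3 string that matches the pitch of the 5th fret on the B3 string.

Fret 5 on B3 is MIDI 59 + 5 = 64 (E4). On the D3 string (open MIDI 50), that pitch is 64 − 50 = fret 14.

14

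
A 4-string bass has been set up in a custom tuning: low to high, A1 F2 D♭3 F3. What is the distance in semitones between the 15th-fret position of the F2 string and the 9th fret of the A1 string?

14 semitones

F2 at fret 15 → A♭3 (MIDI 56); A1 at fret 9 → G♭2 (MIDI 42).
56 − 42 = 14, so the two pitches are 14 semitones apart, with A♭3 the higher.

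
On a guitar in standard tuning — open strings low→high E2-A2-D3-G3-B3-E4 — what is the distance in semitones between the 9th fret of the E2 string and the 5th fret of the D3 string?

E2 at fret 9 → C♯3 (MIDI 49); D3 at fret 5 → G3 (MIDI 55).
49 − 55 = -6, so the two pitches are 6 semitones apart, with G3 the higher.

6 semitones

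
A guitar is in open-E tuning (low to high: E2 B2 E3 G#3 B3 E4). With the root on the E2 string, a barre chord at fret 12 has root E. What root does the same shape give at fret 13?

F

Moving from fret 12 to fret 13 shifts the root by 1 semitone.
E up 1 semitone is F.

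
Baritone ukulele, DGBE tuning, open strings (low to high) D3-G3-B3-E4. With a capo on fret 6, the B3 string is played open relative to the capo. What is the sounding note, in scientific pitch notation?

The capo raises the open B3 by 6 semitones to F4; fretting 0 more gives B3 + 6 + 0 = B3 + 6 semitones = F4.

F4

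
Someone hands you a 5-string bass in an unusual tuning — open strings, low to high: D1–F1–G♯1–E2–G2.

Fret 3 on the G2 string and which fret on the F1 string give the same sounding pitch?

G2 at fret 3 is G2 + 3 semitones = A♯2.
The open F1 string is 14 semitones below the open G2, so the same pitch on the F1 string lies at fret 3 + 14 = 17.

17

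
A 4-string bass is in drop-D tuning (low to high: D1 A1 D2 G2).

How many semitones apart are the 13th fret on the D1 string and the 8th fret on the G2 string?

12 semitones

D1 at fret 13 → D#2 (MIDI 39); G2 at fret 8 → D#3 (MIDI 51).
39 − 51 = -12, so the two pitches are 12 semitones apart, with D#3 the higher.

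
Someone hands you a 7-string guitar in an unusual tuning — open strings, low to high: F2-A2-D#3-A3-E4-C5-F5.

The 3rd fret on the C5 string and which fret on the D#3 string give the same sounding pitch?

24

C5 at fret 3 is C5 + 3 semitones = D#5.
The open D#3 string is 21 semitones below the open C5, so the same pitch on the D#3 string lies at fret 3 + 21 = 24.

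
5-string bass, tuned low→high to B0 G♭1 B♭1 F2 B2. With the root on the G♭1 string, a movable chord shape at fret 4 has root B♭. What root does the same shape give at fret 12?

Moving from fret 4 to fret 12 shifts the root by 8 semitones.
B♭ up 8 semitones is G♭.

G♭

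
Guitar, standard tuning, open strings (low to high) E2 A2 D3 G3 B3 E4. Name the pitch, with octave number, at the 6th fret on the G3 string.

C♯4

G3 is MIDI 55. Adding 6 gives 61, which is C♯4.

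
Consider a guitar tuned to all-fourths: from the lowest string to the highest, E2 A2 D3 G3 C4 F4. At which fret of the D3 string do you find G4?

17

G4 is 17 semitones above the open D3 (D–D#–E–F–…–F–F#–G), so it sits at fret 17.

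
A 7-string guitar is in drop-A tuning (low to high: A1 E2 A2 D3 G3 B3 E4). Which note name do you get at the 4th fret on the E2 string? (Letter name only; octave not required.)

G#

Each fret is one semitone, so E2 + 4 = G#.
(Equivalently spelled Ab.)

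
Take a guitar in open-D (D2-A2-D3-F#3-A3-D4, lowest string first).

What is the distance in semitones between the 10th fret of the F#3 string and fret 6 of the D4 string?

4 semitones

F#3 at fret 10 → E4 (MIDI 64); D4 at fret 6 → G#4 (MIDI 68).
64 − 68 = -4, so the two pitches are 4 semitones apart, with G#4 the higher.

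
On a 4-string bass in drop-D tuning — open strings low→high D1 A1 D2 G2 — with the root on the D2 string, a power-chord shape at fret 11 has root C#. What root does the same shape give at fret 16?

F#

Moving from fret 11 to fret 16 shifts the root by 5 semitones.
C# up 5 semitones is F#.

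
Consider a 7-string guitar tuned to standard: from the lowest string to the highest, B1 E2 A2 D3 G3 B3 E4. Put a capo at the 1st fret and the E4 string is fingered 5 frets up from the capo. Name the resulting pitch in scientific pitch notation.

A♯4

The capo raises the open E4 by 1 semitone to F4; fretting 5 more gives E4 + 1 + 5 = E4 + 6 semitones = A♯4.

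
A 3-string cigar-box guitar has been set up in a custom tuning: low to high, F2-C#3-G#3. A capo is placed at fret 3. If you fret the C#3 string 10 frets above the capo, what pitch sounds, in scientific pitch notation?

The capo raises the open C#3 by 3 semitones to E3; fretting 10 more gives C#3 + 3 + 10 = C#3 + 13 semitones = D4.

D4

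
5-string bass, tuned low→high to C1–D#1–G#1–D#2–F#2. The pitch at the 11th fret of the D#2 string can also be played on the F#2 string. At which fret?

8

D#2 at fret 11 is D#2 + 11 semitones = D3.
The open F#2 string is 3 semitones above the open D#2, so the same pitch on the F#2 string lies at fret 11 − 3 = 8.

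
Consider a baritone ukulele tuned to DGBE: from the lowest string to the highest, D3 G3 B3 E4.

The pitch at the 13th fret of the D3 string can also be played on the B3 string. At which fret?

Fret 13 on D3 is MIDI 50 + 13 = 63 (D#4). On the B3 string (open MIDI 59), that pitch is 63 − 59 = fret 4.

4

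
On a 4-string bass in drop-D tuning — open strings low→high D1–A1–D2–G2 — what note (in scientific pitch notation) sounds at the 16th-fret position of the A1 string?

Each fret is one semitone, so A1 + 16 = C#3.
(Equivalently spelled Db3.)

C#3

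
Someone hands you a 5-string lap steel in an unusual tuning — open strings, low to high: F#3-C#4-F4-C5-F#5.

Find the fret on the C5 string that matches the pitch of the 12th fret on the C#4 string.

C#4 at fret 12 is C#4 + 12 semitones = C#5.
The open C5 string is 11 semitones above the open C#4, so the same pitch on the C5 string lies at fret 12 − 11 = 1.

1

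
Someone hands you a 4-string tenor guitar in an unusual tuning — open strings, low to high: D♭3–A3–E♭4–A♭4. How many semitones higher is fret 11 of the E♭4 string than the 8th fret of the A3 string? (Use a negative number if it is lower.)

9 semitones

E♭4 at fret 11 → D5 (MIDI 74); A3 at fret 8 → F4 (MIDI 65).
74 − 65 = 9, so the two pitches are 9 semitones apart.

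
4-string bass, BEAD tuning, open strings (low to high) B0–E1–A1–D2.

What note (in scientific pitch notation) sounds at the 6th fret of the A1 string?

D♯2

A1 is MIDI 33. Adding 6 gives 39, which is D♯2.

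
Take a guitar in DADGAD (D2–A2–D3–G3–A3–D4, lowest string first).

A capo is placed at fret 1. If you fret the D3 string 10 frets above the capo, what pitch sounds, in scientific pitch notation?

C#4

The capo raises the open D3 by 1 semitone to D#3; fretting 10 more gives D3 + 1 + 10 = D3 + 11 semitones = C#4.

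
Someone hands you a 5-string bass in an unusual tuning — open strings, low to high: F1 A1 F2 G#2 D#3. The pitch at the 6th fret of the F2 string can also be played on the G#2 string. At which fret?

3

F2 at fret 6 is F2 + 6 semitones = B2.
The open G#2 string is 3 semitones above the open F2, so the same pitch on the G#2 string lies at fret 6 − 3 = 3.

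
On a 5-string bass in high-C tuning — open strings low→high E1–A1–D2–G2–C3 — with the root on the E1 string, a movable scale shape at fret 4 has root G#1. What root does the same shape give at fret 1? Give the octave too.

F1

Moving from fret 4 to fret 1 shifts the root by -3 semitones.
G#1 down 3 semitones is F1.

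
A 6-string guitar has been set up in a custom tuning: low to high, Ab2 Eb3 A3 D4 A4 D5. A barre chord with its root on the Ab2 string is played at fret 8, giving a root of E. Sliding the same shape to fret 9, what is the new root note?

Moving from fret 8 to fret 9 shifts the root by 1 semitone.
E up 1 semitone is F.

F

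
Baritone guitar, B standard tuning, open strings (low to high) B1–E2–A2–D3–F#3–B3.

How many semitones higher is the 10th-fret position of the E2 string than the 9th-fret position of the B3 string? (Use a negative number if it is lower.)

E2 at fret 10 → D3 (MIDI 50); B3 at fret 9 → G#4 (MIDI 68).
50 − 68 = -18, so the two pitches are 18 semitones apart.

-18 semitones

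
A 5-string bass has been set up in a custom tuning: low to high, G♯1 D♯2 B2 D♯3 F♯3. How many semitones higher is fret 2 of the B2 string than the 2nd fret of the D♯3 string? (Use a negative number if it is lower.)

B2 at fret 2 → C♯3 (MIDI 49); D♯3 at fret 2 → F3 (MIDI 53).
49 − 53 = -4, so the two pitches are 4 semitones apart.

-4 semitones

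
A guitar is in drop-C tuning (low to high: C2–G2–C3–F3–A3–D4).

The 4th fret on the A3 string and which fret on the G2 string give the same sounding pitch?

18

A3 at fret 4 is A3 + 4 semitones = C#4.
The open G2 string is 14 semitones below the open A3, so the same pitch on the G2 string lies at fret 4 + 14 = 18.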